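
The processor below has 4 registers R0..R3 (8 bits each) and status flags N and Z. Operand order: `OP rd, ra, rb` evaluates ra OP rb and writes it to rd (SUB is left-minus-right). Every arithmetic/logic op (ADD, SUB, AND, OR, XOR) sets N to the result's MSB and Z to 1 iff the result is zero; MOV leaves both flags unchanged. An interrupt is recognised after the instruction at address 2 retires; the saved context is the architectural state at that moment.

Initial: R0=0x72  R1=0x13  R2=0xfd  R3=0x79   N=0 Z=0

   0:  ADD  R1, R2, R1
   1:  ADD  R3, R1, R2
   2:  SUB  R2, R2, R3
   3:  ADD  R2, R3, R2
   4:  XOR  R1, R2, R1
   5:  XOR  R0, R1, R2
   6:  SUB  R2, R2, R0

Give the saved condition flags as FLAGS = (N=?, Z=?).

FLAGS = (N=1, Z=0)

after  0: R0=0x72 R1=0x10 R2=0xfd R3=0x79  N=0 Z=0
after  1: R0=0x72 R1=0x10 R2=0xfd R3=0x0d  N=0 Z=0
after  2: R0=0x72 R1=0x10 R2=0xf0 R3=0x0d  N=1 Z=0
-- IRQ taken; context saved, return-PC = 3 --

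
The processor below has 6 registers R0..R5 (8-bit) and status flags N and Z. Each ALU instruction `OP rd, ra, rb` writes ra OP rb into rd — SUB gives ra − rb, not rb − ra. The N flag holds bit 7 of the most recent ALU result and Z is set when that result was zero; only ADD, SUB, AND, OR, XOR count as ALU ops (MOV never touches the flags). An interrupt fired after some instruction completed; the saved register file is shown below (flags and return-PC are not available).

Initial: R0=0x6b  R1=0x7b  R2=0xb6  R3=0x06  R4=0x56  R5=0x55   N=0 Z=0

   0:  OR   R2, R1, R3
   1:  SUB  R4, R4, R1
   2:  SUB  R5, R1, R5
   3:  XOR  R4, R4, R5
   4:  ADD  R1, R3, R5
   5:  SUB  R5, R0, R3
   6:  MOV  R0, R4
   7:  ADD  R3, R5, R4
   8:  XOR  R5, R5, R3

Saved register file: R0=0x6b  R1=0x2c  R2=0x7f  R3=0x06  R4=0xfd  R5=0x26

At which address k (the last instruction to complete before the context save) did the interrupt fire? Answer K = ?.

after  0: R0=0x6b R1=0x7b R2=0x7f R3=0x06 R4=0x56 R5=0x55  N=0 Z=0
after  1: R0=0x6b R1=0x7b R2=0x7f R3=0x06 R4=0xdb R5=0x55  N=1 Z=0
after  2: R0=0x6b R1=0x7b R2=0x7f R3=0x06 R4=0xdb R5=0x26  N=0 Z=0
after  3: R0=0x6b R1=0x7b R2=0x7f R3=0x06 R4=0xfd R5=0x26  N=1 Z=0
after  4: R0=0x6b R1=0x2c R2=0x7f R3=0x06 R4=0xfd R5=0x26  N=0 Z=0
-- IRQ taken; context saved, return-PC = 5 --

K = 4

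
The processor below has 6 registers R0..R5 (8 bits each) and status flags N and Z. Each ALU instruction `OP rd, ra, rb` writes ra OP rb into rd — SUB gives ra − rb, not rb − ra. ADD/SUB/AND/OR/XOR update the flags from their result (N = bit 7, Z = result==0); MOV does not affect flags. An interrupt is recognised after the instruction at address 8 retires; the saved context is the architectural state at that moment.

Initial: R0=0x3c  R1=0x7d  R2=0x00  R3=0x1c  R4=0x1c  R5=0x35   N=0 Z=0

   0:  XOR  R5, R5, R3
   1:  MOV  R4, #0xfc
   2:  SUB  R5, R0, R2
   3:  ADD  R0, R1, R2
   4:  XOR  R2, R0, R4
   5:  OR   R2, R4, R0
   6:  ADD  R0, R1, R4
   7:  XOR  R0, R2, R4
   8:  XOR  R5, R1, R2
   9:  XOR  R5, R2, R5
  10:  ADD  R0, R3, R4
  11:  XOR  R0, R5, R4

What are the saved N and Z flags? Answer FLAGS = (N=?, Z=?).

after  0: R0=0x3c R1=0x7d R2=0x00 R3=0x1c R4=0x1c R5=0x29  N=0 Z=0
after  1: R0=0x3c R1=0x7d R2=0x00 R3=0x1c R4=0xfc R5=0x29  N=0 Z=0
after  2: R0=0x3c R1=0x7d R2=0x00 R3=0x1c R4=0xfc R5=0x3c  N=0 Z=0
after  3: R0=0x7d R1=0x7d R2=0x00 R3=0x1c R4=0xfc R5=0x3c  N=0 Z=0
after  4: R0=0x7d R1=0x7d R2=0x81 R3=0x1c R4=0xfc R5=0x3c  N=1 Z=0
after  5: R0=0x7d R1=0x7d R2=0xfd R3=0x1c R4=0xfc R5=0x3c  N=1 Z=0
after  6: R0=0x79 R1=0x7d R2=0xfd R3=0x1c R4=0xfc R5=0x3c  N=0 Z=0
after  7: R0=0x01 R1=0x7d R2=0xfd R3=0x1c R4=0xfc R5=0x3c  N=0 Z=0
after  8: R0=0x01 R1=0x7d R2=0xfd R3=0x1c R4=0xfc R5=0x80  N=1 Z=0
-- IRQ taken; context saved, return-PC = 9 --

FLAGS = (N=1, Z=0)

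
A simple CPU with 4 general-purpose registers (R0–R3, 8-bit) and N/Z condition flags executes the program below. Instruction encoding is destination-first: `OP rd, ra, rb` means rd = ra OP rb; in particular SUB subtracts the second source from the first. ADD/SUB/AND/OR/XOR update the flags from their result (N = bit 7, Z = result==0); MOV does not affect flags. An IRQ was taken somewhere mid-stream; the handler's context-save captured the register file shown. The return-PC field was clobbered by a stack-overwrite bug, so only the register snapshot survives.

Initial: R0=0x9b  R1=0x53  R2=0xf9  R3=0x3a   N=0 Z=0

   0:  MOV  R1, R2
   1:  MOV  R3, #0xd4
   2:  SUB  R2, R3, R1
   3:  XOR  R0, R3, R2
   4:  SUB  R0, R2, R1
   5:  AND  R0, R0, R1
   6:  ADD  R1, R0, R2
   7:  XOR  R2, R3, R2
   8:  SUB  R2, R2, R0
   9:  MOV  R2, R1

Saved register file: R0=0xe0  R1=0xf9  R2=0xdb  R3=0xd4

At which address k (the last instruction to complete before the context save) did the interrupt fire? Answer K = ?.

K = 5

after  0: R0=0x9b R1=0xf9 R2=0xf9 R3=0x3a  N=0 Z=0
after  1: R0=0x9b R1=0xf9 R2=0xf9 R3=0xd4  N=0 Z=0
after  2: R0=0x9b R1=0xf9 R2=0xdb R3=0xd4  N=1 Z=0
after  3: R0=0x0f R1=0xf9 R2=0xdb R3=0xd4  N=0 Z=0
after  4: R0=0xe2 R1=0xf9 R2=0xdb R3=0xd4  N=1 Z=0
after  5: R0=0xe0 R1=0xf9 R2=0xdb R3=0xd4  N=1 Z=0
-- IRQ taken; context saved, return-PC = 6 --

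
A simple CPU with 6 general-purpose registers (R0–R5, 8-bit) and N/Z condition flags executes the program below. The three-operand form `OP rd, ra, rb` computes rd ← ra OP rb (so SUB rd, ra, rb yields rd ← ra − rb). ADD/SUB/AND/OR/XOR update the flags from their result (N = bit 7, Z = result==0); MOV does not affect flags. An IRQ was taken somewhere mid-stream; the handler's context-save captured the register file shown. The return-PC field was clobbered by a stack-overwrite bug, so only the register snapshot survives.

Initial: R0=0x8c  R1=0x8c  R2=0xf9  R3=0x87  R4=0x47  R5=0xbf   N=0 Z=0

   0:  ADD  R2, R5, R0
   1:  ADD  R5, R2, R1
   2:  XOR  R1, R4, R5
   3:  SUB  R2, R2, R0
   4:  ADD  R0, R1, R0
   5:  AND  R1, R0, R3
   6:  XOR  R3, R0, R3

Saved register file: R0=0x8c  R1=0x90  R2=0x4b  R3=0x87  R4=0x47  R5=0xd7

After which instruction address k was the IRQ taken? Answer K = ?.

after  0: R0=0x8c R1=0x8c R2=0x4b R3=0x87 R4=0x47 R5=0xbf  N=0 Z=0
after  1: R0=0x8c R1=0x8c R2=0x4b R3=0x87 R4=0x47 R5=0xd7  N=1 Z=0
after  2: R0=0x8c R1=0x90 R2=0x4b R3=0x87 R4=0x47 R5=0xd7  N=1 Z=0
-- IRQ taken; context saved, return-PC = 3 --

K = 2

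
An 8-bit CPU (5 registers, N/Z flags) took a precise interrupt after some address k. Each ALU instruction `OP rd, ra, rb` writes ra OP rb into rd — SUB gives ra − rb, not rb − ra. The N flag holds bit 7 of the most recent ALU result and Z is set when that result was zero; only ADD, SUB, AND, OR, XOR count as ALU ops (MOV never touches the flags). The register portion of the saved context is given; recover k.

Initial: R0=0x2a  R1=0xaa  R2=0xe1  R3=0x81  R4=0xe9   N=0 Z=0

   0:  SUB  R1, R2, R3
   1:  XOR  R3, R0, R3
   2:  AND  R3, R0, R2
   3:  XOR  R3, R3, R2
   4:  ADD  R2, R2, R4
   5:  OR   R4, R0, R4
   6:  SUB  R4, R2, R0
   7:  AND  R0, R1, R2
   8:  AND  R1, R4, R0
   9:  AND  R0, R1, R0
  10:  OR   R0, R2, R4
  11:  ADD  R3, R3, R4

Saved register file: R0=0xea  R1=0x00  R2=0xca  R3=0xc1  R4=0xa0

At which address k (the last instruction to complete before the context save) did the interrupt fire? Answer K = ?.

K = 10

after  0: R0=0x2a R1=0x60 R2=0xe1 R3=0x81 R4=0xe9  N=0 Z=0
after  1: R0=0x2a R1=0x60 R2=0xe1 R3=0xab R4=0xe9  N=1 Z=0
after  2: R0=0x2a R1=0x60 R2=0xe1 R3=0x20 R4=0xe9  N=0 Z=0
after  3: R0=0x2a R1=0x60 R2=0xe1 R3=0xc1 R4=0xe9  N=1 Z=0
after  4: R0=0x2a R1=0x60 R2=0xca R3=0xc1 R4=0xe9  N=1 Z=0
after  5: R0=0x2a R1=0x60 R2=0xca R3=0xc1 R4=0xeb  N=1 Z=0
after  6: R0=0x2a R1=0x60 R2=0xca R3=0xc1 R4=0xa0  N=1 Z=0
after  7: R0=0x40 R1=0x60 R2=0xca R3=0xc1 R4=0xa0  N=0 Z=0
after  8: R0=0x40 R1=0x00 R2=0xca R3=0xc1 R4=0xa0  N=0 Z=1
after  9: R0=0x00 R1=0x00 R2=0xca R3=0xc1 R4=0xa0  N=0 Z=1
after 10: R0=0xea R1=0x00 R2=0xca R3=0xc1 R4=0xa0  N=1 Z=0
-- IRQ taken; context saved, return-PC = 11 --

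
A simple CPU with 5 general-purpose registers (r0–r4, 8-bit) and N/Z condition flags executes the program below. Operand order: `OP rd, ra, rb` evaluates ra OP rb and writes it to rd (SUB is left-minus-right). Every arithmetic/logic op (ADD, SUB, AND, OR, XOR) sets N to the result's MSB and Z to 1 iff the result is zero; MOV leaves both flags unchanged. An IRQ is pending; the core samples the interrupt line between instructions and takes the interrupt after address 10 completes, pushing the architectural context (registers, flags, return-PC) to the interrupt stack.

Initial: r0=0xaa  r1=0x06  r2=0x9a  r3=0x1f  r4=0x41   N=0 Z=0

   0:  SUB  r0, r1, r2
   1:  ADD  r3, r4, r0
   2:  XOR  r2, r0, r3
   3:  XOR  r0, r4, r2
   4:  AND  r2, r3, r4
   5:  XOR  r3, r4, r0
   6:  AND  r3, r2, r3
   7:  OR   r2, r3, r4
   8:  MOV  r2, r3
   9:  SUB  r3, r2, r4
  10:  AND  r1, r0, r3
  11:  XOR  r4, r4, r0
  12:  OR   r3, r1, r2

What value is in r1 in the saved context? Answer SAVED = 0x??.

SAVED = 0x80

after  0: r0=0x6c r1=0x06 r2=0x9a r3=0x1f r4=0x41  N=0 Z=0
after  1: r0=0x6c r1=0x06 r2=0x9a r3=0xad r4=0x41  N=1 Z=0
after  2: r0=0x6c r1=0x06 r2=0xc1 r3=0xad r4=0x41  N=1 Z=0
after  3: r0=0x80 r1=0x06 r2=0xc1 r3=0xad r4=0x41  N=1 Z=0
after  4: r0=0x80 r1=0x06 r2=0x01 r3=0xad r4=0x41  N=0 Z=0
after  5: r0=0x80 r1=0x06 r2=0x01 r3=0xc1 r4=0x41  N=1 Z=0
after  6: r0=0x80 r1=0x06 r2=0x01 r3=0x01 r4=0x41  N=0 Z=0
after  7: r0=0x80 r1=0x06 r2=0x41 r3=0x01 r4=0x41  N=0 Z=0
after  8: r0=0x80 r1=0x06 r2=0x01 r3=0x01 r4=0x41  N=0 Z=0
after  9: r0=0x80 r1=0x06 r2=0x01 r3=0xc0 r4=0x41  N=1 Z=0
after 10: r0=0x80 r1=0x80 r2=0x01 r3=0xc0 r4=0x41  N=1 Z=0
-- IRQ taken; context saved, return-PC = 11 --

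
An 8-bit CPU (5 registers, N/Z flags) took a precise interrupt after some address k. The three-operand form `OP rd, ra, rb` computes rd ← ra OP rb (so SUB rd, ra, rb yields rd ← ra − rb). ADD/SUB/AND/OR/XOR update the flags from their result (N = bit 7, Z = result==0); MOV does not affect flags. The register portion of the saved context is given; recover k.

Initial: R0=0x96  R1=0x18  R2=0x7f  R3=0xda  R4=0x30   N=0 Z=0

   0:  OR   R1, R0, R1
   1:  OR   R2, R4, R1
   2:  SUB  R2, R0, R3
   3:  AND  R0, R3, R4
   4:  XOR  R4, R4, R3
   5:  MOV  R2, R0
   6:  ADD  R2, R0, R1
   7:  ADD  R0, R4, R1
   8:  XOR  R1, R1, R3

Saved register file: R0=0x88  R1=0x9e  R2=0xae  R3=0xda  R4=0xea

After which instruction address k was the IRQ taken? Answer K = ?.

K = 7

after  0: R0=0x96 R1=0x9e R2=0x7f R3=0xda R4=0x30  N=1 Z=0
after  1: R0=0x96 R1=0x9e R2=0xbe R3=0xda R4=0x30  N=1 Z=0
after  2: R0=0x96 R1=0x9e R2=0xbc R3=0xda R4=0x30  N=1 Z=0
after  3: R0=0x10 R1=0x9e R2=0xbc R3=0xda R4=0x30  N=0 Z=0
after  4: R0=0x10 R1=0x9e R2=0xbc R3=0xda R4=0xea  N=1 Z=0
after  5: R0=0x10 R1=0x9e R2=0x10 R3=0xda R4=0xea  N=1 Z=0
after  6: R0=0x10 R1=0x9e R2=0xae R3=0xda R4=0xea  N=1 Z=0
after  7: R0=0x88 R1=0x9e R2=0xae R3=0xda R4=0xea  N=1 Z=0
-- IRQ taken; context saved, return-PC = 8 --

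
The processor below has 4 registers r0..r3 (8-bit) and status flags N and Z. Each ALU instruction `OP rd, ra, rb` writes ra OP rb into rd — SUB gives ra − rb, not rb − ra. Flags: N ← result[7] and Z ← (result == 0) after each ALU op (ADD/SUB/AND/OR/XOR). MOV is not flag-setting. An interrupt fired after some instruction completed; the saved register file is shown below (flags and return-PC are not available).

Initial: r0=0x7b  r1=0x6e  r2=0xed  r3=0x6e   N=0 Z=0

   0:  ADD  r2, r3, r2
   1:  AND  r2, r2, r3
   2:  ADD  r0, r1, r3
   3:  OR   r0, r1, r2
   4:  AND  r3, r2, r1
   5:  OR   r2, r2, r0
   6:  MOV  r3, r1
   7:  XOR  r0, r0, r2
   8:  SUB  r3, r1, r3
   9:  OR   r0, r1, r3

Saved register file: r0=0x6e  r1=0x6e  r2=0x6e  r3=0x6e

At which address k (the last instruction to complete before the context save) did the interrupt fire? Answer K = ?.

K = 6

after  0: r0=0x7b r1=0x6e r2=0x5b r3=0x6e  N=0 Z=0
after  1: r0=0x7b r1=0x6e r2=0x4a r3=0x6e  N=0 Z=0
after  2: r0=0xdc r1=0x6e r2=0x4a r3=0x6e  N=1 Z=0
after  3: r0=0x6e r1=0x6e r2=0x4a r3=0x6e  N=0 Z=0
after  4: r0=0x6e r1=0x6e r2=0x4a r3=0x4a  N=0 Z=0
after  5: r0=0x6e r1=0x6e r2=0x6e r3=0x4a  N=0 Z=0
after  6: r0=0x6e r1=0x6e r2=0x6e r3=0x6e  N=0 Z=0
-- IRQ taken; context saved, return-PC = 7 --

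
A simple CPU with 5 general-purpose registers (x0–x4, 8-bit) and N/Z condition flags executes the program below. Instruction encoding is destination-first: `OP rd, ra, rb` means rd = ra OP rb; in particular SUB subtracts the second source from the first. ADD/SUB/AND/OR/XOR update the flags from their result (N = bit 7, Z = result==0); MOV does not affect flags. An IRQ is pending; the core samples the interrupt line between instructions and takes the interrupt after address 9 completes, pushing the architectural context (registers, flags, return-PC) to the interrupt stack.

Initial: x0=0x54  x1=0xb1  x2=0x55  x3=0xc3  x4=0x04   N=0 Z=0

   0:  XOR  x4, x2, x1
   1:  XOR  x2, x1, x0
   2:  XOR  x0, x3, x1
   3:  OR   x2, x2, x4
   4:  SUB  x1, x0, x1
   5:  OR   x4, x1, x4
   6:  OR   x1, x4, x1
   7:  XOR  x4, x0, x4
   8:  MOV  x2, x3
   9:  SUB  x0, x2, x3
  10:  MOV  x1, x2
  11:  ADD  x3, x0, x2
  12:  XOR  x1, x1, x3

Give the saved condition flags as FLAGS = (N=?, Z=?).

after  0: x0=0x54 x1=0xb1 x2=0x55 x3=0xc3 x4=0xe4  N=1 Z=0
after  1: x0=0x54 x1=0xb1 x2=0xe5 x3=0xc3 x4=0xe4  N=1 Z=0
after  2: x0=0x72 x1=0xb1 x2=0xe5 x3=0xc3 x4=0xe4  N=0 Z=0
after  3: x0=0x72 x1=0xb1 x2=0xe5 x3=0xc3 x4=0xe4  N=1 Z=0
after  4: x0=0x72 x1=0xc1 x2=0xe5 x3=0xc3 x4=0xe4  N=1 Z=0
after  5: x0=0x72 x1=0xc1 x2=0xe5 x3=0xc3 x4=0xe5  N=1 Z=0
after  6: x0=0x72 x1=0xe5 x2=0xe5 x3=0xc3 x4=0xe5  N=1 Z=0
after  7: x0=0x72 x1=0xe5 x2=0xe5 x3=0xc3 x4=0x97  N=1 Z=0
after  8: x0=0x72 x1=0xe5 x2=0xc3 x3=0xc3 x4=0x97  N=1 Z=0
after  9: x0=0x00 x1=0xe5 x2=0xc3 x3=0xc3 x4=0x97  N=0 Z=1
-- IRQ taken; context saved, return-PC = 10 --

FLAGS = (N=0, Z=1)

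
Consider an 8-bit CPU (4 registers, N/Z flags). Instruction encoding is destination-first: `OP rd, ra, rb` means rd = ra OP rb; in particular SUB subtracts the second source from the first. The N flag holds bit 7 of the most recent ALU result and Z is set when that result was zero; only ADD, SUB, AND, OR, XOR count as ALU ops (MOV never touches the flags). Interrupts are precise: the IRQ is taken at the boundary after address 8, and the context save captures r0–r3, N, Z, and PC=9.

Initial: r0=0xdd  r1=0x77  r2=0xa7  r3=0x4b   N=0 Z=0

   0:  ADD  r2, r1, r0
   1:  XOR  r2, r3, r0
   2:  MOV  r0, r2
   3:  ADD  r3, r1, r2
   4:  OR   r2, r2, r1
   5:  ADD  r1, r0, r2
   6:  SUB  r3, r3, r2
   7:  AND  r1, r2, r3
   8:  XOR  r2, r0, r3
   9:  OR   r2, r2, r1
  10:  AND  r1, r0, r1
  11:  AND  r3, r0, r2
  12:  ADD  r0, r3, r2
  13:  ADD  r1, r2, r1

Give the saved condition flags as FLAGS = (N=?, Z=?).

FLAGS = (N=1, Z=0)

after  0: r0=0xdd r1=0x77 r2=0x54 r3=0x4b  N=0 Z=0
after  1: r0=0xdd r1=0x77 r2=0x96 r3=0x4b  N=1 Z=0
after  2: r0=0x96 r1=0x77 r2=0x96 r3=0x4b  N=1 Z=0
after  3: r0=0x96 r1=0x77 r2=0x96 r3=0x0d  N=0 Z=0
after  4: r0=0x96 r1=0x77 r2=0xf7 r3=0x0d  N=1 Z=0
after  5: r0=0x96 r1=0x8d r2=0xf7 r3=0x0d  N=1 Z=0
after  6: r0=0x96 r1=0x8d r2=0xf7 r3=0x16  N=0 Z=0
after  7: r0=0x96 r1=0x16 r2=0xf7 r3=0x16  N=0 Z=0
after  8: r0=0x96 r1=0x16 r2=0x80 r3=0x16  N=1 Z=0
-- IRQ taken; context saved, return-PC = 9 --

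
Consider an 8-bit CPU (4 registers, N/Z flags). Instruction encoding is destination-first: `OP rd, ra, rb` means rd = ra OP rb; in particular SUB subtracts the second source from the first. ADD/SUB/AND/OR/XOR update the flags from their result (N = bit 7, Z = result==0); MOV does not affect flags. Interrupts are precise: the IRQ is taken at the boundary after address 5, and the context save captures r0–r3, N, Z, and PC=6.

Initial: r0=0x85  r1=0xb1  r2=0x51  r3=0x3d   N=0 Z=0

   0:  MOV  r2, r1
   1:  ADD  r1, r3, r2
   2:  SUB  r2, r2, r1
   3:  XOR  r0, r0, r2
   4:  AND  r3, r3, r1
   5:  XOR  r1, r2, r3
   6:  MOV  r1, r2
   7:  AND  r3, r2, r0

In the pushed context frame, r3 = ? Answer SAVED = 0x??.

after  0: r0=0x85 r1=0xb1 r2=0xb1 r3=0x3d  N=0 Z=0
after  1: r0=0x85 r1=0xee r2=0xb1 r3=0x3d  N=1 Z=0
after  2: r0=0x85 r1=0xee r2=0xc3 r3=0x3d  N=1 Z=0
after  3: r0=0x46 r1=0xee r2=0xc3 r3=0x3d  N=0 Z=0
after  4: r0=0x46 r1=0xee r2=0xc3 r3=0x2c  N=0 Z=0
after  5: r0=0x46 r1=0xef r2=0xc3 r3=0x2c  N=1 Z=0
-- IRQ taken; context saved, return-PC = 6 --

SAVED = 0x2c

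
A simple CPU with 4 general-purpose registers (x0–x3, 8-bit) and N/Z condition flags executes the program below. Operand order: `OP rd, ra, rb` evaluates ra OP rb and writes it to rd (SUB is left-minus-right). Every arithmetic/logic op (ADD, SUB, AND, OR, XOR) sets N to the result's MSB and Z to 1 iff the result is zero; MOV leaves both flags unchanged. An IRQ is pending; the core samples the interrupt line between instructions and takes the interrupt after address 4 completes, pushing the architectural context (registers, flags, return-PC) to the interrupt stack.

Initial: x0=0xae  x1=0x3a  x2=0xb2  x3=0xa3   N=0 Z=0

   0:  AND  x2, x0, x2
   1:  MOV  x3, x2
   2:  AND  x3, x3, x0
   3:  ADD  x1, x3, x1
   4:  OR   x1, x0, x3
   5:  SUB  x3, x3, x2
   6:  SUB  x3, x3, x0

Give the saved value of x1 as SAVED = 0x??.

after  0: x0=0xae x1=0x3a x2=0xa2 x3=0xa3  N=1 Z=0
after  1: x0=0xae x1=0x3a x2=0xa2 x3=0xa2  N=1 Z=0
after  2: x0=0xae x1=0x3a x2=0xa2 x3=0xa2  N=1 Z=0
after  3: x0=0xae x1=0xdc x2=0xa2 x3=0xa2  N=1 Z=0
after  4: x0=0xae x1=0xae x2=0xa2 x3=0xa2  N=1 Z=0
-- IRQ taken; context saved, return-PC = 5 --

SAVED = 0xae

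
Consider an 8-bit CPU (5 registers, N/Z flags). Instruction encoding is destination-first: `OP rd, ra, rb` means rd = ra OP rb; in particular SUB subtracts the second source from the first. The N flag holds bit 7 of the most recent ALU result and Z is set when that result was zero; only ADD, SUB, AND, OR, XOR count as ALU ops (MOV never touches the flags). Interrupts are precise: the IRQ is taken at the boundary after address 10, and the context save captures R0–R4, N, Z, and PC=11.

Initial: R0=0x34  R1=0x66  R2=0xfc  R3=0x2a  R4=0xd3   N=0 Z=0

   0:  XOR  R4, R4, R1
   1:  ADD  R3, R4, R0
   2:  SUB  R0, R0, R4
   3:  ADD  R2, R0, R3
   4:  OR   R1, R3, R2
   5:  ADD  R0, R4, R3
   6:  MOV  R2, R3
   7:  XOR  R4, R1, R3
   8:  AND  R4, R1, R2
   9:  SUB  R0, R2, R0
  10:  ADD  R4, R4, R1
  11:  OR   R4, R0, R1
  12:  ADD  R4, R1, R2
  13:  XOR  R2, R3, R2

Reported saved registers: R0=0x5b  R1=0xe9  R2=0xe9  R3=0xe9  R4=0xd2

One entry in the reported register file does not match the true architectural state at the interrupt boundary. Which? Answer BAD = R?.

after  0: R0=0x34 R1=0x66 R2=0xfc R3=0x2a R4=0xb5  N=1 Z=0
after  1: R0=0x34 R1=0x66 R2=0xfc R3=0xe9 R4=0xb5  N=1 Z=0
after  2: R0=0x7f R1=0x66 R2=0xfc R3=0xe9 R4=0xb5  N=0 Z=0
after  3: R0=0x7f R1=0x66 R2=0x68 R3=0xe9 R4=0xb5  N=0 Z=0
after  4: R0=0x7f R1=0xe9 R2=0x68 R3=0xe9 R4=0xb5  N=1 Z=0
after  5: R0=0x9e R1=0xe9 R2=0x68 R3=0xe9 R4=0xb5  N=1 Z=0
after  6: R0=0x9e R1=0xe9 R2=0xe9 R3=0xe9 R4=0xb5  N=1 Z=0
after  7: R0=0x9e R1=0xe9 R2=0xe9 R3=0xe9 R4=0x00  N=0 Z=1
after  8: R0=0x9e R1=0xe9 R2=0xe9 R3=0xe9 R4=0xe9  N=1 Z=0
after  9: R0=0x4b R1=0xe9 R2=0xe9 R3=0xe9 R4=0xe9  N=0 Z=0
after 10: R0=0x4b R1=0xe9 R2=0xe9 R3=0xe9 R4=0xd2  N=1 Z=0
-- IRQ taken; context saved, return-PC = 11 --
mismatch: R0: reported 0x5b vs actual 0x4b

BAD = R0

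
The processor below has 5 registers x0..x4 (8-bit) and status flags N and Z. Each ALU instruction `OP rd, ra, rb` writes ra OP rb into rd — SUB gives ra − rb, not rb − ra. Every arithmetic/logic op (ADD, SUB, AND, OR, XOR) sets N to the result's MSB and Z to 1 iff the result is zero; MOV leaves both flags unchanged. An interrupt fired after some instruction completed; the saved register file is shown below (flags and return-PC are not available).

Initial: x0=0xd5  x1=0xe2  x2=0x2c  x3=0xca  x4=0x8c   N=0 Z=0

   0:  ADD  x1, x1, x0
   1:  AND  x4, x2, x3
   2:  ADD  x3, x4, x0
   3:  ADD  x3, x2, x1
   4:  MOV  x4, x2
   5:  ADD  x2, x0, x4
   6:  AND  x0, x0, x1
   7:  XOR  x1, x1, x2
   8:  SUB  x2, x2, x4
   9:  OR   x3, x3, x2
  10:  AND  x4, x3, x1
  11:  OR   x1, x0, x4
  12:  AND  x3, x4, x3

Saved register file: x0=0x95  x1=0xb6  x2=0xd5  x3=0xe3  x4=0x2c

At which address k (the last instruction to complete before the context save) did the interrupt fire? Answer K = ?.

after  0: x0=0xd5 x1=0xb7 x2=0x2c x3=0xca x4=0x8c  N=1 Z=0
after  1: x0=0xd5 x1=0xb7 x2=0x2c x3=0xca x4=0x08  N=0 Z=0
after  2: x0=0xd5 x1=0xb7 x2=0x2c x3=0xdd x4=0x08  N=1 Z=0
after  3: x0=0xd5 x1=0xb7 x2=0x2c x3=0xe3 x4=0x08  N=1 Z=0
after  4: x0=0xd5 x1=0xb7 x2=0x2c x3=0xe3 x4=0x2c  N=1 Z=0
after  5: x0=0xd5 x1=0xb7 x2=0x01 x3=0xe3 x4=0x2c  N=0 Z=0
after  6: x0=0x95 x1=0xb7 x2=0x01 x3=0xe3 x4=0x2c  N=1 Z=0
after  7: x0=0x95 x1=0xb6 x2=0x01 x3=0xe3 x4=0x2c  N=1 Z=0
after  8: x0=0x95 x1=0xb6 x2=0xd5 x3=0xe3 x4=0x2c  N=1 Z=0
-- IRQ taken; context saved, return-PC = 9 --

K = 8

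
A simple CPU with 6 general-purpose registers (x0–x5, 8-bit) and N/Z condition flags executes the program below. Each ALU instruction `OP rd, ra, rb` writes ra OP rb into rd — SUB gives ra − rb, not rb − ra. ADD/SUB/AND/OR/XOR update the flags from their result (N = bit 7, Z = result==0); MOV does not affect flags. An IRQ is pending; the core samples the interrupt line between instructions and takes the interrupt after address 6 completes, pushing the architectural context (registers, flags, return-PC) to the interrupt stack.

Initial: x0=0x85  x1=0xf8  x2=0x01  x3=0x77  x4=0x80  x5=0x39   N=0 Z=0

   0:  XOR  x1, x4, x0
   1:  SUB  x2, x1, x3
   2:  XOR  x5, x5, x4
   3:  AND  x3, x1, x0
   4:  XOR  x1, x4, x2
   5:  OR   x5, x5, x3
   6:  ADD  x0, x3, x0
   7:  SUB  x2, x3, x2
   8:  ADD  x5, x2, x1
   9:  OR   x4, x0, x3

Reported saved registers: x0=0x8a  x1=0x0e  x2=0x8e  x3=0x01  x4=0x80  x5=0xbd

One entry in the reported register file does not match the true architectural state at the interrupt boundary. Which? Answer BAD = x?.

after  0: x0=0x85 x1=0x05 x2=0x01 x3=0x77 x4=0x80 x5=0x39  N=0 Z=0
after  1: x0=0x85 x1=0x05 x2=0x8e x3=0x77 x4=0x80 x5=0x39  N=1 Z=0
after  2: x0=0x85 x1=0x05 x2=0x8e x3=0x77 x4=0x80 x5=0xb9  N=1 Z=0
after  3: x0=0x85 x1=0x05 x2=0x8e x3=0x05 x4=0x80 x5=0xb9  N=0 Z=0
after  4: x0=0x85 x1=0x0e x2=0x8e x3=0x05 x4=0x80 x5=0xb9  N=0 Z=0
after  5: x0=0x85 x1=0x0e x2=0x8e x3=0x05 x4=0x80 x5=0xbd  N=1 Z=0
after  6: x0=0x8a x1=0x0e x2=0x8e x3=0x05 x4=0x80 x5=0xbd  N=1 Z=0
-- IRQ taken; context saved, return-PC = 7 --
mismatch: x3: reported 0x01 vs actual 0x05

BAD = x3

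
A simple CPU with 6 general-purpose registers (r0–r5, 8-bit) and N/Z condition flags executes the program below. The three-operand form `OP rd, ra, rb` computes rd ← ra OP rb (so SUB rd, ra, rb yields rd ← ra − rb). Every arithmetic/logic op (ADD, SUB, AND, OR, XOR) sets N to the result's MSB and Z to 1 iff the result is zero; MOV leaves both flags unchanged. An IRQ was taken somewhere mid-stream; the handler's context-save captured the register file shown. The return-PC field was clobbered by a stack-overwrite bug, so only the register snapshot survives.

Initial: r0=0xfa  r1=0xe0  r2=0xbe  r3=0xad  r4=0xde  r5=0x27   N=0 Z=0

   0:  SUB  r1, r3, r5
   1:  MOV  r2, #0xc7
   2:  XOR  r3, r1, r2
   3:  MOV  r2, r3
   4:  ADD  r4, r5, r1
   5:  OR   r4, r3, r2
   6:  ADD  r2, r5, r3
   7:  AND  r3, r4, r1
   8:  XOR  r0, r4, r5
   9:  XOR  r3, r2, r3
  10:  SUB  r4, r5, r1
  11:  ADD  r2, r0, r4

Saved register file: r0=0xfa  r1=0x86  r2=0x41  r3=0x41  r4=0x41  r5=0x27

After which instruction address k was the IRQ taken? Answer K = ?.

after  0: r0=0xfa r1=0x86 r2=0xbe r3=0xad r4=0xde r5=0x27  N=1 Z=0
after  1: r0=0xfa r1=0x86 r2=0xc7 r3=0xad r4=0xde r5=0x27  N=1 Z=0
after  2: r0=0xfa r1=0x86 r2=0xc7 r3=0x41 r4=0xde r5=0x27  N=0 Z=0
after  3: r0=0xfa r1=0x86 r2=0x41 r3=0x41 r4=0xde r5=0x27  N=0 Z=0
after  4: r0=0xfa r1=0x86 r2=0x41 r3=0x41 r4=0xad r5=0x27  N=1 Z=0
after  5: r0=0xfa r1=0x86 r2=0x41 r3=0x41 r4=0x41 r5=0x27  N=0 Z=0
-- IRQ taken; context saved, return-PC = 6 --

K = 5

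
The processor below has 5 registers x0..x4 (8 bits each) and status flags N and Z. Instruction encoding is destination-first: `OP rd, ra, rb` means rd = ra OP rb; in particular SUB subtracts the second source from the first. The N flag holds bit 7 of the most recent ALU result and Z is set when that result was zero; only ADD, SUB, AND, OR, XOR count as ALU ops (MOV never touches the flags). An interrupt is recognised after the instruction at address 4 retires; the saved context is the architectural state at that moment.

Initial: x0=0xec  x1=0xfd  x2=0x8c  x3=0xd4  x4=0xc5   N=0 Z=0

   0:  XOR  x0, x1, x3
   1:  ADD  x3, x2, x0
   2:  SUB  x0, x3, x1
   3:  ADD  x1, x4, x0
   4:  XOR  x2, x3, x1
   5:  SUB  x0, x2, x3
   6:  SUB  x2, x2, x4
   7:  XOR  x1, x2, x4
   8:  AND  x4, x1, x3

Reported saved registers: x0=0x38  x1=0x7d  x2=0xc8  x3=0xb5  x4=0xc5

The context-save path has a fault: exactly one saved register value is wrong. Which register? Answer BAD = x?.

after  0: x0=0x29 x1=0xfd x2=0x8c x3=0xd4 x4=0xc5  N=0 Z=0
after  1: x0=0x29 x1=0xfd x2=0x8c x3=0xb5 x4=0xc5  N=1 Z=0
after  2: x0=0xb8 x1=0xfd x2=0x8c x3=0xb5 x4=0xc5  N=1 Z=0
after  3: x0=0xb8 x1=0x7d x2=0x8c x3=0xb5 x4=0xc5  N=0 Z=0
after  4: x0=0xb8 x1=0x7d x2=0xc8 x3=0xb5 x4=0xc5  N=1 Z=0
-- IRQ taken; context saved, return-PC = 5 --
mismatch: x0: reported 0x38 vs actual 0xb8

BAD = x0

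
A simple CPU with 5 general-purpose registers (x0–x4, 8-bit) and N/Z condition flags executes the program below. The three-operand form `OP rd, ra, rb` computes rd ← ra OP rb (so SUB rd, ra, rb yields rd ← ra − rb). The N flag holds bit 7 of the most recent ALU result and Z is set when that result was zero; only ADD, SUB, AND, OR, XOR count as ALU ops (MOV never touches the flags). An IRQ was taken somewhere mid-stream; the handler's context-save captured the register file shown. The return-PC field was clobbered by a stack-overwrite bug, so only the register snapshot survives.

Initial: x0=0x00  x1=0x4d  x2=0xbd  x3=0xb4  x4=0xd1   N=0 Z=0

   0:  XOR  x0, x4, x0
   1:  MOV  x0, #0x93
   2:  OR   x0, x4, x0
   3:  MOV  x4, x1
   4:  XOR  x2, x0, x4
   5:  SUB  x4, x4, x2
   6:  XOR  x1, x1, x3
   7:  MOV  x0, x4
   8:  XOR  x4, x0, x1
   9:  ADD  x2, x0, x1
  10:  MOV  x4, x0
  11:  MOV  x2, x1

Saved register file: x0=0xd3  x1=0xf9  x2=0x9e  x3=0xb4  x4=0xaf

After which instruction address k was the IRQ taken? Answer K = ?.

after  0: x0=0xd1 x1=0x4d x2=0xbd x3=0xb4 x4=0xd1  N=1 Z=0
after  1: x0=0x93 x1=0x4d x2=0xbd x3=0xb4 x4=0xd1  N=1 Z=0
after  2: x0=0xd3 x1=0x4d x2=0xbd x3=0xb4 x4=0xd1  N=1 Z=0
after  3: x0=0xd3 x1=0x4d x2=0xbd x3=0xb4 x4=0x4d  N=1 Z=0
after  4: x0=0xd3 x1=0x4d x2=0x9e x3=0xb4 x4=0x4d  N=1 Z=0
after  5: x0=0xd3 x1=0x4d x2=0x9e x3=0xb4 x4=0xaf  N=1 Z=0
after  6: x0=0xd3 x1=0xf9 x2=0x9e x3=0xb4 x4=0xaf  N=1 Z=0
-- IRQ taken; context saved, return-PC = 7 --

K = 6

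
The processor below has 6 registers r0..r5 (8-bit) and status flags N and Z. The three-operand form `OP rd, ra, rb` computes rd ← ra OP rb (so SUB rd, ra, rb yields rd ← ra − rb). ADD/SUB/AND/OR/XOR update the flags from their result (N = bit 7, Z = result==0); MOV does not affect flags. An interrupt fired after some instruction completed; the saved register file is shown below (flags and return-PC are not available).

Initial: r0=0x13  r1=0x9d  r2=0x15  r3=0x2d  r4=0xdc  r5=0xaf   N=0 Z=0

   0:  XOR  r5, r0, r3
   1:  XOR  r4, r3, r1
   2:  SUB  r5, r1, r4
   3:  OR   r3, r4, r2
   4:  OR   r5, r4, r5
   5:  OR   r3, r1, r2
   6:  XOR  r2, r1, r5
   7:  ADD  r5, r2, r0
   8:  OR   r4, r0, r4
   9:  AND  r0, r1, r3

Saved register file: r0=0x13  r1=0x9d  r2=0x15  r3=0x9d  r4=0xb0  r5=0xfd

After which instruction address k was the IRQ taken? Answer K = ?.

after  0: r0=0x13 r1=0x9d r2=0x15 r3=0x2d r4=0xdc r5=0x3e  N=0 Z=0
after  1: r0=0x13 r1=0x9d r2=0x15 r3=0x2d r4=0xb0 r5=0x3e  N=1 Z=0
after  2: r0=0x13 r1=0x9d r2=0x15 r3=0x2d r4=0xb0 r5=0xed  N=1 Z=0
after  3: r0=0x13 r1=0x9d r2=0x15 r3=0xb5 r4=0xb0 r5=0xed  N=1 Z=0
after  4: r0=0x13 r1=0x9d r2=0x15 r3=0xb5 r4=0xb0 r5=0xfd  N=1 Z=0
after  5: r0=0x13 r1=0x9d r2=0x15 r3=0x9d r4=0xb0 r5=0xfd  N=1 Z=0
-- IRQ taken; context saved, return-PC = 6 --

K = 5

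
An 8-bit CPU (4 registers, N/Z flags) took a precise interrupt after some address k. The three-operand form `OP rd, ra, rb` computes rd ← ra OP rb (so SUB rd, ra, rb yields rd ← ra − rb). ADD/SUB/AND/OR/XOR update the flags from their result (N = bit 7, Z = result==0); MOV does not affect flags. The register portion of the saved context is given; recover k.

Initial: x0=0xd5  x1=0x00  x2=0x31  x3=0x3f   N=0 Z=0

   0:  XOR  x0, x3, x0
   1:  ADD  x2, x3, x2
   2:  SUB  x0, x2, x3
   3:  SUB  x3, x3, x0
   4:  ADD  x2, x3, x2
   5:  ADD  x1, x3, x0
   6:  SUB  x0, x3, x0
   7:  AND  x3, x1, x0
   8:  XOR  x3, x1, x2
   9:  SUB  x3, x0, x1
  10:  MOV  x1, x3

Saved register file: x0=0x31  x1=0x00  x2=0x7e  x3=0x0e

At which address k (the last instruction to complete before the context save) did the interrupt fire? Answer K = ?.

K = 4

after  0: x0=0xea x1=0x00 x2=0x31 x3=0x3f  N=1 Z=0
after  1: x0=0xea x1=0x00 x2=0x70 x3=0x3f  N=0 Z=0
after  2: x0=0x31 x1=0x00 x2=0x70 x3=0x3f  N=0 Z=0
after  3: x0=0x31 x1=0x00 x2=0x70 x3=0x0e  N=0 Z=0
after  4: x0=0x31 x1=0x00 x2=0x7e x3=0x0e  N=0 Z=0
-- IRQ taken; context saved, return-PC = 5 --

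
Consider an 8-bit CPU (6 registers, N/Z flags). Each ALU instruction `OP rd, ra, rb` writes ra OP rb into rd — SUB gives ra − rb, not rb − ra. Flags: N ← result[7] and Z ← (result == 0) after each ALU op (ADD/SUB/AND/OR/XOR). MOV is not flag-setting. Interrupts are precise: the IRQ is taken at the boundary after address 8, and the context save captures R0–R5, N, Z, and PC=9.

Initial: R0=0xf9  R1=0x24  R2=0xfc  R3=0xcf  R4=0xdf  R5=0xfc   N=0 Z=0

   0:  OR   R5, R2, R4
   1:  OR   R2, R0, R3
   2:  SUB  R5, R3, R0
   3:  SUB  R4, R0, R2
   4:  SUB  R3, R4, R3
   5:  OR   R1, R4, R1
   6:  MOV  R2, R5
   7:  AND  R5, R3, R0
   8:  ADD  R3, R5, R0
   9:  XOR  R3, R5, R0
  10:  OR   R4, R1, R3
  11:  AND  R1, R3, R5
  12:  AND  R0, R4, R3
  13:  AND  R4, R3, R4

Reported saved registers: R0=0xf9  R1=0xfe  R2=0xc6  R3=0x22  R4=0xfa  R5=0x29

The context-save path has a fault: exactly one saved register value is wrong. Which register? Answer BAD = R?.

BAD = R2

after  0: R0=0xf9 R1=0x24 R2=0xfc R3=0xcf R4=0xdf R5=0xff  N=1 Z=0
after  1: R0=0xf9 R1=0x24 R2=0xff R3=0xcf R4=0xdf R5=0xff  N=1 Z=0
after  2: R0=0xf9 R1=0x24 R2=0xff R3=0xcf R4=0xdf R5=0xd6  N=1 Z=0
after  3: R0=0xf9 R1=0x24 R2=0xff R3=0xcf R4=0xfa R5=0xd6  N=1 Z=0
after  4: R0=0xf9 R1=0x24 R2=0xff R3=0x2b R4=0xfa R5=0xd6  N=0 Z=0
after  5: R0=0xf9 R1=0xfe R2=0xff R3=0x2b R4=0xfa R5=0xd6  N=1 Z=0
after  6: R0=0xf9 R1=0xfe R2=0xd6 R3=0x2b R4=0xfa R5=0xd6  N=1 Z=0
after  7: R0=0xf9 R1=0xfe R2=0xd6 R3=0x2b R4=0xfa R5=0x29  N=0 Z=0
after  8: R0=0xf9 R1=0xfe R2=0xd6 R3=0x22 R4=0xfa R5=0x29  N=0 Z=0
-- IRQ taken; context saved, return-PC = 9 --
mismatch: R2: reported 0xc6 vs actual 0xd6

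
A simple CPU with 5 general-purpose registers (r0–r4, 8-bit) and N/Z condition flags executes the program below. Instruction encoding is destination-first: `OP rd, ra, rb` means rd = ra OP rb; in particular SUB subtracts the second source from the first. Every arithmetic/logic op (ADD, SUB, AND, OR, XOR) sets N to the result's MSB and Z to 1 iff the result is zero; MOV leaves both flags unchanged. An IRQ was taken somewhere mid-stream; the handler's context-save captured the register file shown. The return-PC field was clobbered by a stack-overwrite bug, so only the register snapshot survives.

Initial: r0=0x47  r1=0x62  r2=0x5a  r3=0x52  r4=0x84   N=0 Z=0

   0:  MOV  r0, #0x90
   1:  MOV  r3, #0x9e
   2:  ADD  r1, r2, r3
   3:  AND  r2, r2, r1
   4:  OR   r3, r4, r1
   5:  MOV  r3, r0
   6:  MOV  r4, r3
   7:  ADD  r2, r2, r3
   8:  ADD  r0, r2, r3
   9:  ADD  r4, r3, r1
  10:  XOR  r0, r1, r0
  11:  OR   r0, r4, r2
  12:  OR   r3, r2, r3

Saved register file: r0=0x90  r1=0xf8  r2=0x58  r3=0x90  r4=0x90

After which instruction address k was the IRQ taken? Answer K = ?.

K = 6

after  0: r0=0x90 r1=0x62 r2=0x5a r3=0x52 r4=0x84  N=0 Z=0
after  1: r0=0x90 r1=0x62 r2=0x5a r3=0x9e r4=0x84  N=0 Z=0
after  2: r0=0x90 r1=0xf8 r2=0x5a r3=0x9e r4=0x84  N=1 Z=0
after  3: r0=0x90 r1=0xf8 r2=0x58 r3=0x9e r4=0x84  N=0 Z=0
after  4: r0=0x90 r1=0xf8 r2=0x58 r3=0xfc r4=0x84  N=1 Z=0
after  5: r0=0x90 r1=0xf8 r2=0x58 r3=0x90 r4=0x84  N=1 Z=0
after  6: r0=0x90 r1=0xf8 r2=0x58 r3=0x90 r4=0x90  N=1 Z=0
-- IRQ taken; context saved, return-PC = 7 --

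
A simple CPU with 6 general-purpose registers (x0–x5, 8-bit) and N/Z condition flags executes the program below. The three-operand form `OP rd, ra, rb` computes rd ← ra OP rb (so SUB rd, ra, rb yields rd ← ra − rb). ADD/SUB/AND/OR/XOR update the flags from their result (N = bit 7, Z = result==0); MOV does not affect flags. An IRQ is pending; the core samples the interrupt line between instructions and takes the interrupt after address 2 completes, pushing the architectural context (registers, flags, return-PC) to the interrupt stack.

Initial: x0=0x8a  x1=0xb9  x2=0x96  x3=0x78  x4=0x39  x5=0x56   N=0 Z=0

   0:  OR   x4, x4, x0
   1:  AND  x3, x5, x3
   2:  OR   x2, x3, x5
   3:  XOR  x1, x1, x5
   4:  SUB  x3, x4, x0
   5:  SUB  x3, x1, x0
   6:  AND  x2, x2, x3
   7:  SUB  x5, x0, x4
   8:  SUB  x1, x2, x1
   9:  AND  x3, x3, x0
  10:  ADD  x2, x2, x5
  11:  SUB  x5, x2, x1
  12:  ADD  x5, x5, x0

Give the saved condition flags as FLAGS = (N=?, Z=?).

FLAGS = (N=0, Z=0)

after  0: x0=0x8a x1=0xb9 x2=0x96 x3=0x78 x4=0xbb x5=0x56  N=1 Z=0
after  1: x0=0x8a x1=0xb9 x2=0x96 x3=0x50 x4=0xbb x5=0x56  N=0 Z=0
after  2: x0=0x8a x1=0xb9 x2=0x56 x3=0x50 x4=0xbb x5=0x56  N=0 Z=0
-- IRQ taken; context saved, return-PC = 3 --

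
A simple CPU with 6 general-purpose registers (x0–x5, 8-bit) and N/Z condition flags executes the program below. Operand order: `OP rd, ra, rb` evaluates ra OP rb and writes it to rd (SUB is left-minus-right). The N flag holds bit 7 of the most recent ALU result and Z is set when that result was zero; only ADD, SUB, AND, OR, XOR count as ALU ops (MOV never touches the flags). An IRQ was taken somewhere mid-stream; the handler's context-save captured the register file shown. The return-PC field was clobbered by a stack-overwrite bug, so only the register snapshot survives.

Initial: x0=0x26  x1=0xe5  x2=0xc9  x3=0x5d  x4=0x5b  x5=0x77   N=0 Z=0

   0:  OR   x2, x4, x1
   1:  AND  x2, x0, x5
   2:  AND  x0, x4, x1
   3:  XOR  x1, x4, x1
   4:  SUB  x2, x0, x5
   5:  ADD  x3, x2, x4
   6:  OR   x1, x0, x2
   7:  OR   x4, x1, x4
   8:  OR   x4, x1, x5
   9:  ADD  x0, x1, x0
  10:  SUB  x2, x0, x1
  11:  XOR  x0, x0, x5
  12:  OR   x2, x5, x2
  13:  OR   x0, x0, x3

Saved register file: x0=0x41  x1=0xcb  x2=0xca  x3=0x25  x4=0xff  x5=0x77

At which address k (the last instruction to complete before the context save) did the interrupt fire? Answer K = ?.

after  0: x0=0x26 x1=0xe5 x2=0xff x3=0x5d x4=0x5b x5=0x77  N=1 Z=0
after  1: x0=0x26 x1=0xe5 x2=0x26 x3=0x5d x4=0x5b x5=0x77  N=0 Z=0
after  2: x0=0x41 x1=0xe5 x2=0x26 x3=0x5d x4=0x5b x5=0x77  N=0 Z=0
after  3: x0=0x41 x1=0xbe x2=0x26 x3=0x5d x4=0x5b x5=0x77  N=1 Z=0
after  4: x0=0x41 x1=0xbe x2=0xca x3=0x5d x4=0x5b x5=0x77  N=1 Z=0
after  5: x0=0x41 x1=0xbe x2=0xca x3=0x25 x4=0x5b x5=0x77  N=0 Z=0
after  6: x0=0x41 x1=0xcb x2=0xca x3=0x25 x4=0x5b x5=0x77  N=1 Z=0
after  7: x0=0x41 x1=0xcb x2=0xca x3=0x25 x4=0xdb x5=0x77  N=1 Z=0
after  8: x0=0x41 x1=0xcb x2=0xca x3=0x25 x4=0xff x5=0x77  N=1 Z=0
-- IRQ taken; context saved, return-PC = 9 --

K = 8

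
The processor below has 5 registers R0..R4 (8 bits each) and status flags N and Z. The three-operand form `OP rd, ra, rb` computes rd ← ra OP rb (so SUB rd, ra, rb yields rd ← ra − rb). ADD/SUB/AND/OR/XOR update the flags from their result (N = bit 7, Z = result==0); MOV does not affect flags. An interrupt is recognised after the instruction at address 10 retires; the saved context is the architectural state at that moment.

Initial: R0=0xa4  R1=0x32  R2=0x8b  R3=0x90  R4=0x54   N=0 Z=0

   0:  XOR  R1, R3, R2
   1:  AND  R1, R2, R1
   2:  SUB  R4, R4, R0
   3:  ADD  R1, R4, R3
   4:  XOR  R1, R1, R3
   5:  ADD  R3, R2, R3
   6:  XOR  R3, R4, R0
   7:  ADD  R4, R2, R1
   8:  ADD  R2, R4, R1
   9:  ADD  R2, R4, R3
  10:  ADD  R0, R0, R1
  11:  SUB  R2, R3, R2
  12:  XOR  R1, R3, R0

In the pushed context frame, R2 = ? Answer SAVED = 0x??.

SAVED = 0x6f

after  0: R0=0xa4 R1=0x1b R2=0x8b R3=0x90 R4=0x54  N=0 Z=0
after  1: R0=0xa4 R1=0x0b R2=0x8b R3=0x90 R4=0x54  N=0 Z=0
after  2: R0=0xa4 R1=0x0b R2=0x8b R3=0x90 R4=0xb0  N=1 Z=0
after  3: R0=0xa4 R1=0x40 R2=0x8b R3=0x90 R4=0xb0  N=0 Z=0
after  4: R0=0xa4 R1=0xd0 R2=0x8b R3=0x90 R4=0xb0  N=1 Z=0
after  5: R0=0xa4 R1=0xd0 R2=0x8b R3=0x1b R4=0xb0  N=0 Z=0
after  6: R0=0xa4 R1=0xd0 R2=0x8b R3=0x14 R4=0xb0  N=0 Z=0
after  7: R0=0xa4 R1=0xd0 R2=0x8b R3=0x14 R4=0x5b  N=0 Z=0
after  8: R0=0xa4 R1=0xd0 R2=0x2b R3=0x14 R4=0x5b  N=0 Z=0
after  9: R0=0xa4 R1=0xd0 R2=0x6f R3=0x14 R4=0x5b  N=0 Z=0
after 10: R0=0x74 R1=0xd0 R2=0x6f R3=0x14 R4=0x5b  N=0 Z=0
-- IRQ taken; context saved, return-PC = 11 --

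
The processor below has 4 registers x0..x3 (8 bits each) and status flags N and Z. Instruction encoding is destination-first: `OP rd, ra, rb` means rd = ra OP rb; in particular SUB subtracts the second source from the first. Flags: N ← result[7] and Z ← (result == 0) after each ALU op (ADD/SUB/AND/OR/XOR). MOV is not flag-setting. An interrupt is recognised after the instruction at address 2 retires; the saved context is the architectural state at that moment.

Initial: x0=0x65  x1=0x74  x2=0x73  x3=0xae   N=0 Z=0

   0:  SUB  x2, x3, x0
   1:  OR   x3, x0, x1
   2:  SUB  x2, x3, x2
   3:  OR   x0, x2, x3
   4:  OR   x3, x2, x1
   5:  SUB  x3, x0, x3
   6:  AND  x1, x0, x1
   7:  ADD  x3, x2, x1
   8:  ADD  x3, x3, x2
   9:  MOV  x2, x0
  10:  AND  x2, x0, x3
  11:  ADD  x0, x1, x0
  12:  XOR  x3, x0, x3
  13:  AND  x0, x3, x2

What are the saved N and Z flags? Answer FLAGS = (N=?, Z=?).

after  0: x0=0x65 x1=0x74 x2=0x49 x3=0xae  N=0 Z=0
after  1: x0=0x65 x1=0x74 x2=0x49 x3=0x75  N=0 Z=0
after  2: x0=0x65 x1=0x74 x2=0x2c x3=0x75  N=0 Z=0
-- IRQ taken; context saved, return-PC = 3 --

FLAGS = (N=0, Z=0)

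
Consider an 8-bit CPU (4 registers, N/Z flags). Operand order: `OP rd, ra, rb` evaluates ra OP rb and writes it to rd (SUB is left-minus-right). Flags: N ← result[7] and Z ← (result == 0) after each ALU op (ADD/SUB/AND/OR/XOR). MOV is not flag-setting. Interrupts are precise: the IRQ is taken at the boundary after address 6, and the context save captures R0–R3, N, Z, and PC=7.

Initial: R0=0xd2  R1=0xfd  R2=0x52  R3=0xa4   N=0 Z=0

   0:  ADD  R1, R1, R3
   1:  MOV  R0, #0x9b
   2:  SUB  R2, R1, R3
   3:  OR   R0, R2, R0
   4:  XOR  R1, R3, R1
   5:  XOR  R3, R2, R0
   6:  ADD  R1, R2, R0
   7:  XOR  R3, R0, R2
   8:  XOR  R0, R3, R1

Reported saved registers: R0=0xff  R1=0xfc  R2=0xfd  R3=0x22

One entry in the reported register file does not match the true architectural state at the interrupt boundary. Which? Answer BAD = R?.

after  0: R0=0xd2 R1=0xa1 R2=0x52 R3=0xa4  N=1 Z=0
after  1: R0=0x9b R1=0xa1 R2=0x52 R3=0xa4  N=1 Z=0
after  2: R0=0x9b R1=0xa1 R2=0xfd R3=0xa4  N=1 Z=0
after  3: R0=0xff R1=0xa1 R2=0xfd R3=0xa4  N=1 Z=0
after  4: R0=0xff R1=0x05 R2=0xfd R3=0xa4  N=0 Z=0
after  5: R0=0xff R1=0x05 R2=0xfd R3=0x02  N=0 Z=0
after  6: R0=0xff R1=0xfc R2=0xfd R3=0x02  N=1 Z=0
-- IRQ taken; context saved, return-PC = 7 --
mismatch: R3: reported 0x22 vs actual 0x02

BAD = R3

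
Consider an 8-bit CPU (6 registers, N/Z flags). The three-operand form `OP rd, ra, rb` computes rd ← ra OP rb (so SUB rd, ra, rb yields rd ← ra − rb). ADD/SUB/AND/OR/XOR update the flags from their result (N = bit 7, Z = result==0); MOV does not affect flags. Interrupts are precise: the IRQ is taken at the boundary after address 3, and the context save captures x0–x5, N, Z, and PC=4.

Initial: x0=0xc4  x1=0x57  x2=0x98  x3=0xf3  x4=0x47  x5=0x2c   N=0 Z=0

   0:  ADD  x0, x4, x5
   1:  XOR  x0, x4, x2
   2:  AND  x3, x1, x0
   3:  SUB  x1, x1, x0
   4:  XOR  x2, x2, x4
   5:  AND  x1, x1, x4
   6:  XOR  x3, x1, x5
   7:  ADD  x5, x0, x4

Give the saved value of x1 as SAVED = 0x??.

SAVED = 0x78

after  0: x0=0x73 x1=0x57 x2=0x98 x3=0xf3 x4=0x47 x5=0x2c  N=0 Z=0
after  1: x0=0xdf x1=0x57 x2=0x98 x3=0xf3 x4=0x47 x5=0x2c  N=1 Z=0
after  2: x0=0xdf x1=0x57 x2=0x98 x3=0x57 x4=0x47 x5=0x2c  N=0 Z=0
after  3: x0=0xdf x1=0x78 x2=0x98 x3=0x57 x4=0x47 x5=0x2c  N=0 Z=0
-- IRQ taken; context saved, return-PC = 4 --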